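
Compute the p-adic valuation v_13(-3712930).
v_13(-3712930) = 5

v_13(n) is the largest exponent k such that 13^k divides n. Factor out: -3712930 = -13^5 · 10. (Sign doesn't affect v_p.) So v_13(-3712930) = 5.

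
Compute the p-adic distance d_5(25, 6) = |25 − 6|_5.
d_5(25, 6) = 1

Step 1 — x − y = 25 − 6 = 19. Step 2 — v_5(19) = 0 (factor: 19 = (5^0 · 19); the sign does not affect v_p). Step 3 — |x − y|_5 = 5^{0} = 1.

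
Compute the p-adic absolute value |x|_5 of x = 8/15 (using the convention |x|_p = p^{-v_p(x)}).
|8/15|_5 = 5

Step 1 — compute v_5(x) by factoring powers of 5 out of the numerator and denominator: v_5(8/15) = -1. Step 2 — apply |x|_p = p^{-v_p(x)} = 5^{1} = 5.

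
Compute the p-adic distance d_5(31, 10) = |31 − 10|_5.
d_5(31, 10) = 1

Step 1 — x − y = 31 − 10 = 21. Step 2 — v_5(21) = 0 (factor: 21 = (5^0 · 21); the sign does not affect v_p). Step 3 — |x − y|_5 = 5^{0} = 1.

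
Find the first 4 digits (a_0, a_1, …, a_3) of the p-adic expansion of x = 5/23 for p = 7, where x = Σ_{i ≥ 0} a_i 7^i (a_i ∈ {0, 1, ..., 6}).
(a_0, …, a_3) = (6, 1, 4, 0)

v_7(5/23) = 0 (numerator and denominator both coprime to 7), so x ∈ ℤ_7^×. Compute digits iteratively via a_i = x_i mod 7, x_{i+1} = (x_i − a_i)/7, with x_0 = x:
  x_0 = 5/23;  a_0 = 6;  x_1 = (x_0 − 6)/7 = -19/23
  x_1 = -19/23;  a_1 = 1;  x_2 = (x_1 − 1)/7 = -6/23
  x_2 = -6/23;  a_2 = 4;  x_3 = (x_2 − 4)/7 = -14/23
  x_3 = -14/23;  a_3 = 0;  x_4 = (x_3 − 0)/7 = -2/23
Digits: (6, 1, 4, 0).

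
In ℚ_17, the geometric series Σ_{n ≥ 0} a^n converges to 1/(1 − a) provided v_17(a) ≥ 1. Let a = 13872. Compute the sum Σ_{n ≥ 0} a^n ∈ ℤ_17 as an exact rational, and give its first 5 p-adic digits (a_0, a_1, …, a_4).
Σ a^n = 1/(1 − a) = -1/13871;  first 5 digits = (1, 0, 14, 2, 9)

v_17(a) = 2 ≥ 1, so the series converges in ℤ_17 to 1/(1 − a) = 1/(1 − 13872) = -1/13871. Expand this rational in ℤ_17: compute digits iteratively via d_i = x_i mod 17, x_{i+1} = (x_i − d_i)/17. The first 5 digits are (1, 0, 14, 2, 9).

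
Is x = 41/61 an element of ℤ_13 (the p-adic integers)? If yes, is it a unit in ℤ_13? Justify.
x ∈ ℤ_13^× (unit); v_13(x) = 0

ℤ_13 = {x ∈ ℚ_13 : v_13(x) ≥ 0} and ℤ_13^× = {x ∈ ℤ_13 : v_13(x) = 0}. Here v_13(41/61) = v_13(num) − v_13(den) = 0; compare against these criteria.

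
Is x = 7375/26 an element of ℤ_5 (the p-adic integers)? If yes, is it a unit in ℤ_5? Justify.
x ∈ ℤ_5 but not a unit; v_5(x) = 3 > 0

ℤ_5 = {x ∈ ℚ_5 : v_5(x) ≥ 0} and ℤ_5^× = {x ∈ ℤ_5 : v_5(x) = 0}. Here v_5(7375/26) = v_5(num) − v_5(den) = 3; compare against these criteria.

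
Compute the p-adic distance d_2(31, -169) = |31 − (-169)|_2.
d_2(31, -169) = 1/8

Step 1 — x − y = 31 − (-169) = 200. Step 2 — v_2(200) = 3 (factor: 200 = (2^3 · 25); the sign does not affect v_p). Step 3 — |x − y|_2 = 2^{-3} = 1/8.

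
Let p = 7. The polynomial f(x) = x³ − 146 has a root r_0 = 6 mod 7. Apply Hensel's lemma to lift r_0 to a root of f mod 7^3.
r_2 = 48 (mod 343)

Hensel: r_{i+1} = r_i − f(r_i)/f′(r_i) mod 7^{i+2}, where f′(x) = 3x². Iterate:
  r_0 = 6 (mod 7)
  r_1 = 48 (mod 49)
  r_2 = 48 (mod 343)
Final: r = 48 with f(r) ≡ 0 mod 7^3.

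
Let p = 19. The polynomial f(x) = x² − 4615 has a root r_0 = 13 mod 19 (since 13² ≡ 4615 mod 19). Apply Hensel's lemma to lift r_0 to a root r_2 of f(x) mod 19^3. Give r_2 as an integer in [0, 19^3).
r_2 = 906 (mod 6859)

Hensel's recurrence: r_{i+1} = r_i − f(r_i)·(f′(r_i))^{-1} mod 19^{i+2}, with f′(x) = 2x. Iterate:
  r_0 = 13 (mod 19)
  r_1 = 184 (mod 361)
  r_2 = 906 (mod 6859)
Final: r_2 = 906, and one checks f(r_2) ≡ 0 mod 19^3.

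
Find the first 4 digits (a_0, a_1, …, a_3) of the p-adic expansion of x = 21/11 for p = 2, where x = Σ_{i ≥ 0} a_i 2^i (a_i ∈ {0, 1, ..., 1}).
(a_0, …, a_3) = (1, 1, 1, 1)

v_2(21/11) = 0 (numerator and denominator both coprime to 2), so x ∈ ℤ_2^×. Compute digits iteratively via a_i = x_i mod 2, x_{i+1} = (x_i − a_i)/2, with x_0 = x:
  x_0 = 21/11;  a_0 = 1;  x_1 = (x_0 − 1)/2 = 5/11
  x_1 = 5/11;  a_1 = 1;  x_2 = (x_1 − 1)/2 = -3/11
  x_2 = -3/11;  a_2 = 1;  x_3 = (x_2 − 1)/2 = -7/11
  x_3 = -7/11;  a_3 = 1;  x_4 = (x_3 − 1)/2 = -9/11
Digits: (1, 1, 1, 1).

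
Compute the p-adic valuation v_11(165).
v_11(165) = 1

v_11(n) is the largest exponent k such that 11^k divides n. Factor out: 165 = 11^1 · 15. (Sign doesn't affect v_p.) So v_11(165) = 1.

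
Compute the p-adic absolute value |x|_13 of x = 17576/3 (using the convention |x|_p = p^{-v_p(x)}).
|17576/3|_13 = 1/2197

Step 1 — compute v_13(x) by factoring powers of 13 out of the numerator and denominator: v_13(17576/3) = 3. Step 2 — apply |x|_p = p^{-v_p(x)} = 13^{-3} = 1/2197.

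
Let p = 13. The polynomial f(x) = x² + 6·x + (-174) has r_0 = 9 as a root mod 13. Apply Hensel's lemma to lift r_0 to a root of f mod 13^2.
r_1 = 74 (mod 169)

Hensel: r_{i+1} = r_i − f(r_i)·(f′(r_i))^{-1} mod 13^{i+2}, f′(x) = 2x + 6. Iterate:
  r_0 = 9 (mod 13)
  r_1 = 74 (mod 169)
Final: r = 74 satisfies f(r) ≡ 0 mod 13^2.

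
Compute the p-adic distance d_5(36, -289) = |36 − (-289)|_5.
d_5(36, -289) = 1/25

Step 1 — x − y = 36 − (-289) = 325. Step 2 — v_5(325) = 2 (factor: 325 = (5^2 · 13); the sign does not affect v_p). Step 3 — |x − y|_5 = 5^{-2} = 1/25.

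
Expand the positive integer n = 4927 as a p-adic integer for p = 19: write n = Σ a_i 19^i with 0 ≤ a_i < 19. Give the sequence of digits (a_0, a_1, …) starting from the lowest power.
(a_0, a_1, …) = (6, 12, 13)

Repeated division by 19 gives the digits low-to-high: 4927 = 6 + 12·19^1 + 13·19^2. Digit sequence: (6, 12, 13).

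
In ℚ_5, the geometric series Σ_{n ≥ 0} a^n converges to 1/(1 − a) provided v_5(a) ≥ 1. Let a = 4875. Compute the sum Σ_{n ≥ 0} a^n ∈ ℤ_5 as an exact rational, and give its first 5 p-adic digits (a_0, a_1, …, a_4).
Σ a^n = 1/(1 − a) = -1/4874;  first 5 digits = (1, 0, 0, 4, 2)

v_5(a) = 3 ≥ 1, so the series converges in ℤ_5 to 1/(1 − a) = 1/(1 − 4875) = -1/4874. Expand this rational in ℤ_5: compute digits iteratively via d_i = x_i mod 5, x_{i+1} = (x_i − d_i)/5. The first 5 digits are (1, 0, 0, 4, 2).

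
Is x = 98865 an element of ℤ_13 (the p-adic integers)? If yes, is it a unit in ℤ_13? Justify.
x ∈ ℤ_13 but not a unit; v_13(x) = 3 > 0

ℤ_13 = {x ∈ ℚ_13 : v_13(x) ≥ 0} and ℤ_13^× = {x ∈ ℤ_13 : v_13(x) = 0}. Here v_13(98865) = v_13(num) − v_13(den) = 3; compare against these criteria.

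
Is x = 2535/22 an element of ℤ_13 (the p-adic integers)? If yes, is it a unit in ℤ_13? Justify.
x ∈ ℤ_13 but not a unit; v_13(x) = 2 > 0

ℤ_13 = {x ∈ ℚ_13 : v_13(x) ≥ 0} and ℤ_13^× = {x ∈ ℤ_13 : v_13(x) = 0}. Here v_13(2535/22) = v_13(num) − v_13(den) = 2; compare against these criteria.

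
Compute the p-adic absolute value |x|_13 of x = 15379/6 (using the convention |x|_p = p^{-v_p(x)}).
|15379/6|_13 = 1/2197

Step 1 — compute v_13(x) by factoring powers of 13 out of the numerator and denominator: v_13(15379/6) = 3. Step 2 — apply |x|_p = p^{-v_p(x)} = 13^{-3} = 1/2197.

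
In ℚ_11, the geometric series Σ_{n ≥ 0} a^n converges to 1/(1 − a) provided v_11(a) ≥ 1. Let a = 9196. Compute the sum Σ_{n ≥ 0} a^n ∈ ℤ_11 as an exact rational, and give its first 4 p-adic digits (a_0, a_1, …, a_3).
Σ a^n = 1/(1 − a) = -1/9195;  first 4 digits = (1, 0, 10, 6)

v_11(a) = 2 ≥ 1, so the series converges in ℤ_11 to 1/(1 − a) = 1/(1 − 9196) = -1/9195. Expand this rational in ℤ_11: compute digits iteratively via d_i = x_i mod 11, x_{i+1} = (x_i − d_i)/11. The first 4 digits are (1, 0, 10, 6).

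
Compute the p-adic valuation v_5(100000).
v_5(100000) = 5

v_5(n) is the largest exponent k such that 5^k divides n. Factor out: 100000 = 5^5 · 32. (Sign doesn't affect v_p.) So v_5(100000) = 5.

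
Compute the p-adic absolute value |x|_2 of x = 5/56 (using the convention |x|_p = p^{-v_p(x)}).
|5/56|_2 = 8

Step 1 — compute v_2(x) by factoring powers of 2 out of the numerator and denominator: v_2(5/56) = -3. Step 2 — apply |x|_p = p^{-v_p(x)} = 2^{3} = 8.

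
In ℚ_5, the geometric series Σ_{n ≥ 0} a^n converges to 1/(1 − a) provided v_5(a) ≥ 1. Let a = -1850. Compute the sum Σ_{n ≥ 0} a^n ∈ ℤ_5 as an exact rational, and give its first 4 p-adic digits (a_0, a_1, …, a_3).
Σ a^n = 1/(1 − a) = 1/1851;  first 4 digits = (1, 0, 1, 0)

v_5(a) = 2 ≥ 1, so the series converges in ℤ_5 to 1/(1 − a) = 1/(1 − (-1850)) = 1/1851. Expand this rational in ℤ_5: compute digits iteratively via d_i = x_i mod 5, x_{i+1} = (x_i − d_i)/5. The first 4 digits are (1, 0, 1, 0).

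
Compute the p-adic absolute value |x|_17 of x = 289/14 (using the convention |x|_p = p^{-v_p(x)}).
|289/14|_17 = 1/289

Step 1 — compute v_17(x) by factoring powers of 17 out of the numerator and denominator: v_17(289/14) = 2. Step 2 — apply |x|_p = p^{-v_p(x)} = 17^{-2} = 1/289.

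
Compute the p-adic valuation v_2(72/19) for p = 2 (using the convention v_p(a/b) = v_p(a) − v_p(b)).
v_2(72/19) = 3

Factor powers of 2 from the numerator and denominator of the reduced fraction: 72 = 2^3 · 9 and 19 = 2^0 · 19. Apply v_p(a/b) = v_p(a) − v_p(b): v_2(72/19) = 3 − 0 = 3.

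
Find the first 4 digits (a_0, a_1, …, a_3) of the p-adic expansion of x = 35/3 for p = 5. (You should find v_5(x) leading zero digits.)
(a_0, …, a_3) = (0, 4, 3, 1)

v_5(35/3) = 1, so a_0 = ... = a_0 = 0. Factor out: x = 5^1 · u with u = 7/3 a unit in ℤ_5. Expand u iteratively via a_{v+i} = u_i mod 5, u_{i+1} = (u_i − a_{v+i})/5:
  u_0 = 7/3;  a_1 = 4;  u_1 = (u_0 − 4)/5 = -1/3
  u_1 = -1/3;  a_2 = 3;  u_2 = (u_1 − 3)/5 = -2/3
  u_2 = -2/3;  a_3 = 1;  u_3 = (u_2 − 1)/5 = -1/3
Digits: (0, 4, 3, 1).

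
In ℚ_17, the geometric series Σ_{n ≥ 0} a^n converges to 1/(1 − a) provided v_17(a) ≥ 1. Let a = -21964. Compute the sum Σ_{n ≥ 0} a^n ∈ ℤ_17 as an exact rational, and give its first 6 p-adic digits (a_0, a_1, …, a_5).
Σ a^n = 1/(1 − a) = 1/21965;  first 6 digits = (1, 0, 9, 12, 12, 16)

v_17(a) = 2 ≥ 1, so the series converges in ℤ_17 to 1/(1 − a) = 1/(1 − (-21964)) = 1/21965. Expand this rational in ℤ_17: compute digits iteratively via d_i = x_i mod 17, x_{i+1} = (x_i − d_i)/17. The first 6 digits are (1, 0, 9, 12, 12, 16).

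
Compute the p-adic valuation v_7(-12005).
v_7(-12005) = 4

v_7(n) is the largest exponent k such that 7^k divides n. Factor out: -12005 = -7^4 · 5. (Sign doesn't affect v_p.) So v_7(-12005) = 4.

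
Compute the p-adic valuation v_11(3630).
v_11(3630) = 2

v_11(n) is the largest exponent k such that 11^k divides n. Factor out: 3630 = 11^2 · 30. (Sign doesn't affect v_p.) So v_11(3630) = 2.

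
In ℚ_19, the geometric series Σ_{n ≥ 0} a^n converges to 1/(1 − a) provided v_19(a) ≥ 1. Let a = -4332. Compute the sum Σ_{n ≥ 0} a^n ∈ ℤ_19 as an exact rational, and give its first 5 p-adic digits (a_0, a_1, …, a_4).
Σ a^n = 1/(1 − a) = 1/4333;  first 5 digits = (1, 0, 7, 18, 10)

v_19(a) = 2 ≥ 1, so the series converges in ℤ_19 to 1/(1 − a) = 1/(1 − (-4332)) = 1/4333. Expand this rational in ℤ_19: compute digits iteratively via d_i = x_i mod 19, x_{i+1} = (x_i − d_i)/19. The first 5 digits are (1, 0, 7, 18, 10).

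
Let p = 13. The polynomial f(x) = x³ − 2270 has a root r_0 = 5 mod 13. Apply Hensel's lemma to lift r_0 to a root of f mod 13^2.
r_1 = 135 (mod 169)

Hensel: r_{i+1} = r_i − f(r_i)/f′(r_i) mod 13^{i+2}, where f′(x) = 3x². Iterate:
  r_0 = 5 (mod 13)
  r_1 = 135 (mod 169)
Final: r = 135 with f(r) ≡ 0 mod 13^2.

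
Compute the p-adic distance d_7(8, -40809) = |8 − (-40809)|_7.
d_7(8, -40809) = 1/2401

Step 1 — x − y = 8 − (-40809) = 40817. Step 2 — v_7(40817) = 4 (factor: 40817 = (7^4 · 17); the sign does not affect v_p). Step 3 — |x − y|_7 = 7^{-4} = 1/2401.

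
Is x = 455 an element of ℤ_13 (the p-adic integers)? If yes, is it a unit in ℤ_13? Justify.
x ∈ ℤ_13 but not a unit; v_13(x) = 1 > 0

ℤ_13 = {x ∈ ℚ_13 : v_13(x) ≥ 0} and ℤ_13^× = {x ∈ ℤ_13 : v_13(x) = 0}. Here v_13(455) = v_13(num) − v_13(den) = 1; compare against these criteria.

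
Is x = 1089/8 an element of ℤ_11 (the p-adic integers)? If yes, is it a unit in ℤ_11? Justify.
x ∈ ℤ_11 but not a unit; v_11(x) = 2 > 0

ℤ_11 = {x ∈ ℚ_11 : v_11(x) ≥ 0} and ℤ_11^× = {x ∈ ℤ_11 : v_11(x) = 0}. Here v_11(1089/8) = v_11(num) − v_11(den) = 2; compare against these criteria.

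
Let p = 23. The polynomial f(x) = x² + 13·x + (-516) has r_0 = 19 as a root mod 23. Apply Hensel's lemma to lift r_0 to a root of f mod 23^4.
r_3 = 237310 (mod 279841)

Hensel: r_{i+1} = r_i − f(r_i)·(f′(r_i))^{-1} mod 23^{i+2}, f′(x) = 2x + 13. Iterate:
  r_0 = 19 (mod 23)
  r_1 = 318 (mod 529)
  r_2 = 6137 (mod 12167)
  r_3 = 237310 (mod 279841)
Final: r = 237310 satisfies f(r) ≡ 0 mod 23^4.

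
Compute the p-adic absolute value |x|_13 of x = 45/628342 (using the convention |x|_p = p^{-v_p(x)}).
|45/628342|_13 = 28561

Step 1 — compute v_13(x) by factoring powers of 13 out of the numerator and denominator: v_13(45/628342) = -4. Step 2 — apply |x|_p = p^{-v_p(x)} = 13^{4} = 28561.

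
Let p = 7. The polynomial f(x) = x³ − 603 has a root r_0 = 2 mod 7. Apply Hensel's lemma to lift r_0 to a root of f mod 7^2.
r_1 = 23 (mod 49)

Hensel: r_{i+1} = r_i − f(r_i)/f′(r_i) mod 7^{i+2}, where f′(x) = 3x². Iterate:
  r_0 = 2 (mod 7)
  r_1 = 23 (mod 49)
Final: r = 23 with f(r) ≡ 0 mod 7^2.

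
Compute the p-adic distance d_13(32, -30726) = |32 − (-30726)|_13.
d_13(32, -30726) = 1/2197

Step 1 — x − y = 32 − (-30726) = 30758. Step 2 — v_13(30758) = 3 (factor: 30758 = (13^3 · 14); the sign does not affect v_p). Step 3 — |x − y|_13 = 13^{-3} = 1/2197.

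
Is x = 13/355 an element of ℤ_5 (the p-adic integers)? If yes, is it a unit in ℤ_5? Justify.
x ∉ ℤ_5 (v_5(x) = -1 < 0)

ℤ_5 = {x ∈ ℚ_5 : v_5(x) ≥ 0} and ℤ_5^× = {x ∈ ℤ_5 : v_5(x) = 0}. Here v_5(13/355) = v_5(num) − v_5(den) = -1; compare against these criteria.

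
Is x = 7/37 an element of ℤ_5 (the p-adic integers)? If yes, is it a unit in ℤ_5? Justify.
x ∈ ℤ_5^× (unit); v_5(x) = 0

ℤ_5 = {x ∈ ℚ_5 : v_5(x) ≥ 0} and ℤ_5^× = {x ∈ ℤ_5 : v_5(x) = 0}. Here v_5(7/37) = v_5(num) − v_5(den) = 0; compare against these criteria.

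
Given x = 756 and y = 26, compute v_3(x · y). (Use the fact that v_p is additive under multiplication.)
v_3(19656) = 3

v_p(x) = 3 (factor: 756 = 3^3 · 28); v_p(y) = 0 (factor: 26 = 3^0 · 26). Additivity: v_p(xy) = v_p(x) + v_p(y) = 3 + 0 = 3. (Direct check: xy = 19656 = 3^3 · (728).)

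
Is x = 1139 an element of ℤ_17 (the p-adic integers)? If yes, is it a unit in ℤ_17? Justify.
x ∈ ℤ_17 but not a unit; v_17(x) = 1 > 0

ℤ_17 = {x ∈ ℚ_17 : v_17(x) ≥ 0} and ℤ_17^× = {x ∈ ℤ_17 : v_17(x) = 0}. Here v_17(1139) = v_17(num) − v_17(den) = 1; compare against these criteria.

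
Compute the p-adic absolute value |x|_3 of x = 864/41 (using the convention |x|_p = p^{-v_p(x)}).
|864/41|_3 = 1/27

Step 1 — compute v_3(x) by factoring powers of 3 out of the numerator and denominator: v_3(864/41) = 3. Step 2 — apply |x|_p = p^{-v_p(x)} = 3^{-3} = 1/27.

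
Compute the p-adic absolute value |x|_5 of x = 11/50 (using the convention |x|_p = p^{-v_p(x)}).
|11/50|_5 = 25

Step 1 — compute v_5(x) by factoring powers of 5 out of the numerator and denominator: v_5(11/50) = -2. Step 2 — apply |x|_p = p^{-v_p(x)} = 5^{2} = 25.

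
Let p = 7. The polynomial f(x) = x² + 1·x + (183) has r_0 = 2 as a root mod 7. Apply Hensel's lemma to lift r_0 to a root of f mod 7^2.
r_1 = 23 (mod 49)

Hensel: r_{i+1} = r_i − f(r_i)·(f′(r_i))^{-1} mod 7^{i+2}, f′(x) = 2x + 1. Iterate:
  r_0 = 2 (mod 7)
  r_1 = 23 (mod 49)
Final: r = 23 satisfies f(r) ≡ 0 mod 7^2.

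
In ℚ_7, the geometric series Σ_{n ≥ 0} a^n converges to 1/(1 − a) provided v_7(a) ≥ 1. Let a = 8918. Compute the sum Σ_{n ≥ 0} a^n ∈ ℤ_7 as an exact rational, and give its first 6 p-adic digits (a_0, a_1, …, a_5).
Σ a^n = 1/(1 − a) = -1/8917;  first 6 digits = (1, 0, 0, 5, 3, 0)

v_7(a) = 3 ≥ 1, so the series converges in ℤ_7 to 1/(1 − a) = 1/(1 − 8918) = -1/8917. Expand this rational in ℤ_7: compute digits iteratively via d_i = x_i mod 7, x_{i+1} = (x_i − d_i)/7. The first 6 digits are (1, 0, 0, 5, 3, 0).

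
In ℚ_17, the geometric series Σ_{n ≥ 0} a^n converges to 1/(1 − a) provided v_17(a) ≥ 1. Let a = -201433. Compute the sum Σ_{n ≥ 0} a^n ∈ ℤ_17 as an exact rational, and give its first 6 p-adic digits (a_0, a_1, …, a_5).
Σ a^n = 1/(1 − a) = 1/201434;  first 6 digits = (1, 0, 0, 10, 14, 16)

v_17(a) = 3 ≥ 1, so the series converges in ℤ_17 to 1/(1 − a) = 1/(1 − (-201433)) = 1/201434. Expand this rational in ℤ_17: compute digits iteratively via d_i = x_i mod 17, x_{i+1} = (x_i − d_i)/17. The first 6 digits are (1, 0, 0, 10, 14, 16).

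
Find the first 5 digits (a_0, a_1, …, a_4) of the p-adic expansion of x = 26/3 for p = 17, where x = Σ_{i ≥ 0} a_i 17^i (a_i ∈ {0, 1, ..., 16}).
(a_0, …, a_4) = (3, 6, 11, 5, 11)

v_17(26/3) = 0 (numerator and denominator both coprime to 17), so x ∈ ℤ_17^×. Compute digits iteratively via a_i = x_i mod 17, x_{i+1} = (x_i − a_i)/17, with x_0 = x:
  x_0 = 26/3;  a_0 = 3;  x_1 = (x_0 − 3)/17 = 1/3
  x_1 = 1/3;  a_1 = 6;  x_2 = (x_1 − 6)/17 = -1/3
  x_2 = -1/3;  a_2 = 11;  x_3 = (x_2 − 11)/17 = -2/3
  x_3 = -2/3;  a_3 = 5;  x_4 = (x_3 − 5)/17 = -1/3
  x_4 = -1/3;  a_4 = 11;  x_5 = (x_4 − 11)/17 = -2/3
Digits: (3, 6, 11, 5, 11).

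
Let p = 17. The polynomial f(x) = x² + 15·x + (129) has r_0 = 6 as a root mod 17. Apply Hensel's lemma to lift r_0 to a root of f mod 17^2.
r_1 = 125 (mod 289)

Hensel: r_{i+1} = r_i − f(r_i)·(f′(r_i))^{-1} mod 17^{i+2}, f′(x) = 2x + 15. Iterate:
  r_0 = 6 (mod 17)
  r_1 = 125 (mod 289)
Final: r = 125 satisfies f(r) ≡ 0 mod 17^2.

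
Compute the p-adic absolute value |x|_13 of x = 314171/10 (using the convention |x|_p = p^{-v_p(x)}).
|314171/10|_13 = 1/28561

Step 1 — compute v_13(x) by factoring powers of 13 out of the numerator and denominator: v_13(314171/10) = 4. Step 2 — apply |x|_p = p^{-v_p(x)} = 13^{-4} = 1/28561.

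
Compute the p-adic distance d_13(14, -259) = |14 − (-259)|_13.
d_13(14, -259) = 1/13

Step 1 — x − y = 14 − (-259) = 273. Step 2 — v_13(273) = 1 (factor: 273 = (13^1 · 21); the sign does not affect v_p). Step 3 — |x − y|_13 = 13^{-1} = 1/13.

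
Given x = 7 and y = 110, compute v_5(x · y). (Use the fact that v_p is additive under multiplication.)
v_5(770) = 1

v_p(x) = 0 (factor: 7 = 5^0 · 7); v_p(y) = 1 (factor: 110 = 5^1 · 22). Additivity: v_p(xy) = v_p(x) + v_p(y) = 0 + 1 = 1. (Direct check: xy = 770 = 5^1 · (154).)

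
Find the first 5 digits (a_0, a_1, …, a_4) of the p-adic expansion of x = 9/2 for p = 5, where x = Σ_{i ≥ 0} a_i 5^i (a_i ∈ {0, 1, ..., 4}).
(a_0, …, a_4) = (2, 3, 2, 2, 2)

v_5(9/2) = 0 (numerator and denominator both coprime to 5), so x ∈ ℤ_5^×. Compute digits iteratively via a_i = x_i mod 5, x_{i+1} = (x_i − a_i)/5, with x_0 = x:
  x_0 = 9/2;  a_0 = 2;  x_1 = (x_0 − 2)/5 = 1/2
  x_1 = 1/2;  a_1 = 3;  x_2 = (x_1 − 3)/5 = -1/2
  x_2 = -1/2;  a_2 = 2;  x_3 = (x_2 − 2)/5 = -1/2
  x_3 = -1/2;  a_3 = 2;  x_4 = (x_3 − 2)/5 = -1/2
  x_4 = -1/2;  a_4 = 2;  x_5 = (x_4 − 2)/5 = -1/2
Digits: (2, 3, 2, 2, 2).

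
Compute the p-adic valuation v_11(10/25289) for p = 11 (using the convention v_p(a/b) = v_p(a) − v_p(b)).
v_11(10/25289) = -3

Factor powers of 11 from the numerator and denominator of the reduced fraction: 10 = 11^0 · 10 and 25289 = 11^3 · 19. Apply v_p(a/b) = v_p(a) − v_p(b): v_11(10/25289) = 0 − 3 = -3.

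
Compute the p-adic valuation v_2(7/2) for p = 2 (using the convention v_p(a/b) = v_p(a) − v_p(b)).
v_2(7/2) = -1

Factor powers of 2 from the numerator and denominator of the reduced fraction: 7 = 2^0 · 7 and 2 = 2^1 · 1. Apply v_p(a/b) = v_p(a) − v_p(b): v_2(7/2) = 0 − 1 = -1.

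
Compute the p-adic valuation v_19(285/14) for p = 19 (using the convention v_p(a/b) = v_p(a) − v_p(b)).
v_19(285/14) = 1

Factor powers of 19 from the numerator and denominator of the reduced fraction: 285 = 19^1 · 15 and 14 = 19^0 · 14. Apply v_p(a/b) = v_p(a) − v_p(b): v_19(285/14) = 1 − 0 = 1.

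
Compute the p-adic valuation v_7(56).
v_7(56) = 1

v_7(n) is the largest exponent k such that 7^k divides n. Factor out: 56 = 7^1 · 8. (Sign doesn't affect v_p.) So v_7(56) = 1.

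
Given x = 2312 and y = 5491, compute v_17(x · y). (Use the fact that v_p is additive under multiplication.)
v_17(12695192) = 4

v_p(x) = 2 (factor: 2312 = 17^2 · 8); v_p(y) = 2 (factor: 5491 = 17^2 · 19). Additivity: v_p(xy) = v_p(x) + v_p(y) = 2 + 2 = 4. (Direct check: xy = 12695192 = 17^4 · (152).)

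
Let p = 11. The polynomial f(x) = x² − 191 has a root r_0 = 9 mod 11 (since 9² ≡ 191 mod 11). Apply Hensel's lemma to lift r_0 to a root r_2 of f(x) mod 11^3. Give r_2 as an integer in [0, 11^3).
r_2 = 768 (mod 1331)

Hensel's recurrence: r_{i+1} = r_i − f(r_i)·(f′(r_i))^{-1} mod 11^{i+2}, with f′(x) = 2x. Iterate:
  r_0 = 9 (mod 11)
  r_1 = 42 (mod 121)
  r_2 = 768 (mod 1331)
Final: r_2 = 768, and one checks f(r_2) ≡ 0 mod 11^3.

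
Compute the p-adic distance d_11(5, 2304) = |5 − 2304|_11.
d_11(5, 2304) = 1/121

Step 1 — x − y = 5 − 2304 = -2299. Step 2 — v_11(-2299) = 2 (factor: -2299 = −(11^2 · 19); the sign does not affect v_p). Step 3 — |x − y|_11 = 11^{-2} = 1/121.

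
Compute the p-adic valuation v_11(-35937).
v_11(-35937) = 3

v_11(n) is the largest exponent k such that 11^k divides n. Factor out: -35937 = -11^3 · 27. (Sign doesn't affect v_p.) So v_11(-35937) = 3.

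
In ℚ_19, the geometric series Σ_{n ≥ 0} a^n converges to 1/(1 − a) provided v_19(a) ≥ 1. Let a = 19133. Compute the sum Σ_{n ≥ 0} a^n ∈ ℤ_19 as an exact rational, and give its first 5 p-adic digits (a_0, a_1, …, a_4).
Σ a^n = 1/(1 − a) = -1/19132;  first 5 digits = (1, 0, 15, 2, 16)

v_19(a) = 2 ≥ 1, so the series converges in ℤ_19 to 1/(1 − a) = 1/(1 − 19133) = -1/19132. Expand this rational in ℤ_19: compute digits iteratively via d_i = x_i mod 19, x_{i+1} = (x_i − d_i)/19. The first 5 digits are (1, 0, 15, 2, 16).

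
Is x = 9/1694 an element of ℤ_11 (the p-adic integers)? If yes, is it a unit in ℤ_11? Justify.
x ∉ ℤ_11 (v_11(x) = -2 < 0)

ℤ_11 = {x ∈ ℚ_11 : v_11(x) ≥ 0} and ℤ_11^× = {x ∈ ℤ_11 : v_11(x) = 0}. Here v_11(9/1694) = v_11(num) − v_11(den) = -2; compare against these criteria.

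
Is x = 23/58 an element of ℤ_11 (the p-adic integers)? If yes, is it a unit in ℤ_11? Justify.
x ∈ ℤ_11^× (unit); v_11(x) = 0

ℤ_11 = {x ∈ ℚ_11 : v_11(x) ≥ 0} and ℤ_11^× = {x ∈ ℤ_11 : v_11(x) = 0}. Here v_11(23/58) = v_11(num) − v_11(den) = 0; compare against these criteria.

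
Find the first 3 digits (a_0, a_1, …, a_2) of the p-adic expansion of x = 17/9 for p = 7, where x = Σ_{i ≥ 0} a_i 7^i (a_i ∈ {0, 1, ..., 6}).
(a_0, …, a_2) = (5, 5, 0)

v_7(17/9) = 0 (numerator and denominator both coprime to 7), so x ∈ ℤ_7^×. Compute digits iteratively via a_i = x_i mod 7, x_{i+1} = (x_i − a_i)/7, with x_0 = x:
  x_0 = 17/9;  a_0 = 5;  x_1 = (x_0 − 5)/7 = -4/9
  x_1 = -4/9;  a_1 = 5;  x_2 = (x_1 − 5)/7 = -7/9
  x_2 = -7/9;  a_2 = 0;  x_3 = (x_2 − 0)/7 = -1/9
Digits: (5, 5, 0).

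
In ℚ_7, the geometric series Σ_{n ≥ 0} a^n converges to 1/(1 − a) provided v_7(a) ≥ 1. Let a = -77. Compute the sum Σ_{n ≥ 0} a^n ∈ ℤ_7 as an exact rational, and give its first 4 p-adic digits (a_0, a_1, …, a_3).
Σ a^n = 1/(1 − a) = 1/78;  first 4 digits = (1, 3, 0, 2)

v_7(a) = 1 ≥ 1, so the series converges in ℤ_7 to 1/(1 − a) = 1/(1 − (-77)) = 1/78. Expand this rational in ℤ_7: compute digits iteratively via d_i = x_i mod 7, x_{i+1} = (x_i − d_i)/7. The first 4 digits are (1, 3, 0, 2).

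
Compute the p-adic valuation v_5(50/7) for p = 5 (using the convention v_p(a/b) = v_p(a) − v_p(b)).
v_5(50/7) = 2

Factor powers of 5 from the numerator and denominator of the reduced fraction: 50 = 5^2 · 2 and 7 = 5^0 · 7. Apply v_p(a/b) = v_p(a) − v_p(b): v_5(50/7) = 2 − 0 = 2.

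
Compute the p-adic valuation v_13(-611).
v_13(-611) = 1

v_13(n) is the largest exponent k such that 13^k divides n. Factor out: -611 = -13^1 · 47. (Sign doesn't affect v_p.) So v_13(-611) = 1.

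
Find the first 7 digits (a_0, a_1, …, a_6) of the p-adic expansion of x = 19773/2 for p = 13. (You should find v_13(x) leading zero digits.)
(a_0, …, a_6) = (0, 0, 0, 11, 6, 6, 6)

v_13(19773/2) = 3, so a_0 = ... = a_2 = 0. Factor out: x = 13^3 · u with u = 9/2 a unit in ℤ_13. Expand u iteratively via a_{v+i} = u_i mod 13, u_{i+1} = (u_i − a_{v+i})/13:
  u_0 = 9/2;  a_3 = 11;  u_1 = (u_0 − 11)/13 = -1/2
  u_1 = -1/2;  a_4 = 6;  u_2 = (u_1 − 6)/13 = -1/2
  u_2 = -1/2;  a_5 = 6;  u_3 = (u_2 − 6)/13 = -1/2
  u_3 = -1/2;  a_6 = 6;  u_4 = (u_3 − 6)/13 = -1/2
Digits: (0, 0, 0, 11, 6, 6, 6).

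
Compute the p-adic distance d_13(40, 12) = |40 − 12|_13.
d_13(40, 12) = 1

Step 1 — x − y = 40 − 12 = 28. Step 2 — v_13(28) = 0 (factor: 28 = (13^0 · 28); the sign does not affect v_p). Step 3 — |x − y|_13 = 13^{0} = 1.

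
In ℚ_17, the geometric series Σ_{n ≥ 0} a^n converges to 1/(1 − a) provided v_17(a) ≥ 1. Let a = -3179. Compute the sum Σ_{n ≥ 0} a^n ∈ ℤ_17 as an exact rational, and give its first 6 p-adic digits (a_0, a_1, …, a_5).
Σ a^n = 1/(1 − a) = 1/3180;  first 6 digits = (1, 0, 6, 16, 1, 7)

v_17(a) = 2 ≥ 1, so the series converges in ℤ_17 to 1/(1 − a) = 1/(1 − (-3179)) = 1/3180. Expand this rational in ℤ_17: compute digits iteratively via d_i = x_i mod 17, x_{i+1} = (x_i − d_i)/17. The first 6 digits are (1, 0, 6, 16, 1, 7).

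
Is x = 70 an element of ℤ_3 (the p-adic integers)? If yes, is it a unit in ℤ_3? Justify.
x ∈ ℤ_3^× (unit); v_3(x) = 0

ℤ_3 = {x ∈ ℚ_3 : v_3(x) ≥ 0} and ℤ_3^× = {x ∈ ℤ_3 : v_3(x) = 0}. Here v_3(70) = v_3(num) − v_3(den) = 0; compare against these criteria.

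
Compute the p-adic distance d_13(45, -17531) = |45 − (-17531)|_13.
d_13(45, -17531) = 1/2197

Step 1 — x − y = 45 − (-17531) = 17576. Step 2 — v_13(17576) = 3 (factor: 17576 = (13^3 · 8); the sign does not affect v_p). Step 3 — |x − y|_13 = 13^{-3} = 1/2197.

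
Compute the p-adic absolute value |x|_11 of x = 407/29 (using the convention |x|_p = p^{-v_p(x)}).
|407/29|_11 = 1/11

Step 1 — compute v_11(x) by factoring powers of 11 out of the numerator and denominator: v_11(407/29) = 1. Step 2 — apply |x|_p = p^{-v_p(x)} = 11^{-1} = 1/11.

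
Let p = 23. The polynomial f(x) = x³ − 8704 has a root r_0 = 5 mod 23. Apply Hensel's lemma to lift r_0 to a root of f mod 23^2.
r_1 = 465 (mod 529)

Hensel: r_{i+1} = r_i − f(r_i)/f′(r_i) mod 23^{i+2}, where f′(x) = 3x². Iterate:
  r_0 = 5 (mod 23)
  r_1 = 465 (mod 529)
Final: r = 465 with f(r) ≡ 0 mod 23^2.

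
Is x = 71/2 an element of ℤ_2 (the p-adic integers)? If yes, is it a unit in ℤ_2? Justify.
x ∉ ℤ_2 (v_2(x) = -1 < 0)

ℤ_2 = {x ∈ ℚ_2 : v_2(x) ≥ 0} and ℤ_2^× = {x ∈ ℤ_2 : v_2(x) = 0}. Here v_2(71/2) = v_2(num) − v_2(den) = -1; compare against these criteria.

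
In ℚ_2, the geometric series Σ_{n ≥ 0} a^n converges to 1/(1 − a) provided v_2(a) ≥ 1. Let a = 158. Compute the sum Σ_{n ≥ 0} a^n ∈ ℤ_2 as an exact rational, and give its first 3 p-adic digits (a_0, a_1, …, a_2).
Σ a^n = 1/(1 − a) = -1/157;  first 3 digits = (1, 1, 0)

v_2(a) = 1 ≥ 1, so the series converges in ℤ_2 to 1/(1 − a) = 1/(1 − 158) = -1/157. Expand this rational in ℤ_2: compute digits iteratively via d_i = x_i mod 2, x_{i+1} = (x_i − d_i)/2. The first 3 digits are (1, 1, 0).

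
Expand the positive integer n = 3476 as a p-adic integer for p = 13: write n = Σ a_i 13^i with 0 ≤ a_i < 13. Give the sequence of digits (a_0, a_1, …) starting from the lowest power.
(a_0, a_1, …) = (5, 7, 7, 1)

Repeated division by 13 gives the digits low-to-high: 3476 = 5 + 7·13^1 + 7·13^2 + 1·13^3. Digit sequence: (5, 7, 7, 1).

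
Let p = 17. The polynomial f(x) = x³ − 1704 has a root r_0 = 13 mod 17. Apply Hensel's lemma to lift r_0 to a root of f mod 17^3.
r_2 = 4705 (mod 4913)

Hensel: r_{i+1} = r_i − f(r_i)/f′(r_i) mod 17^{i+2}, where f′(x) = 3x². Iterate:
  r_0 = 13 (mod 17)
  r_1 = 81 (mod 289)
  r_2 = 4705 (mod 4913)
Final: r = 4705 with f(r) ≡ 0 mod 17^3.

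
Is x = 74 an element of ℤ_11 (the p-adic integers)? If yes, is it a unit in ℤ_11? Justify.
x ∈ ℤ_11^× (unit); v_11(x) = 0

ℤ_11 = {x ∈ ℚ_11 : v_11(x) ≥ 0} and ℤ_11^× = {x ∈ ℤ_11 : v_11(x) = 0}. Here v_11(74) = v_11(num) − v_11(den) = 0; compare against these criteria.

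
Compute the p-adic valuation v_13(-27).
v_13(-27) = 0

v_13(n) is the largest exponent k such that 13^k divides n. Factor out: -27 = -13^0 · 27. (Sign doesn't affect v_p.) So v_13(-27) = 0.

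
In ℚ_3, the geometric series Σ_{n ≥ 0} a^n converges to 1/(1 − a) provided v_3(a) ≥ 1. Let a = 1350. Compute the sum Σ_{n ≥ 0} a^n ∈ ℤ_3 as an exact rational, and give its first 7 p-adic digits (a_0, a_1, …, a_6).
Σ a^n = 1/(1 − a) = -1/1349;  first 7 digits = (1, 0, 0, 2, 1, 2, 2)

v_3(a) = 3 ≥ 1, so the series converges in ℤ_3 to 1/(1 − a) = 1/(1 − 1350) = -1/1349. Expand this rational in ℤ_3: compute digits iteratively via d_i = x_i mod 3, x_{i+1} = (x_i − d_i)/3. The first 7 digits are (1, 0, 0, 2, 1, 2, 2).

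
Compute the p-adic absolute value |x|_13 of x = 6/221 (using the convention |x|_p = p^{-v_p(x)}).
|6/221|_13 = 13

Step 1 — compute v_13(x) by factoring powers of 13 out of the numerator and denominator: v_13(6/221) = -1. Step 2 — apply |x|_p = p^{-v_p(x)} = 13^{1} = 13.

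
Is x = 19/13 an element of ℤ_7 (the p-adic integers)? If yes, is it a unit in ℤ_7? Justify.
x ∈ ℤ_7^× (unit); v_7(x) = 0

ℤ_7 = {x ∈ ℚ_7 : v_7(x) ≥ 0} and ℤ_7^× = {x ∈ ℤ_7 : v_7(x) = 0}. Here v_7(19/13) = v_7(num) − v_7(den) = 0; compare against these criteria.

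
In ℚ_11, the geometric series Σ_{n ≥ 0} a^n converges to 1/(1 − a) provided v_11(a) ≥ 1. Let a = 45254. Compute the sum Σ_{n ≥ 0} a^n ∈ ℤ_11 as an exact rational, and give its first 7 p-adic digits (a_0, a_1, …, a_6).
Σ a^n = 1/(1 − a) = -1/45253;  first 7 digits = (1, 0, 0, 1, 3, 0, 1)

v_11(a) = 3 ≥ 1, so the series converges in ℤ_11 to 1/(1 − a) = 1/(1 − 45254) = -1/45253. Expand this rational in ℤ_11: compute digits iteratively via d_i = x_i mod 11, x_{i+1} = (x_i − d_i)/11. The first 7 digits are (1, 0, 0, 1, 3, 0, 1).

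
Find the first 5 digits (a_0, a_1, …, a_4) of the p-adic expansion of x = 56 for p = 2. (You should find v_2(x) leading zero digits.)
(a_0, …, a_4) = (0, 0, 0, 1, 1)

v_2(56) = 3, so a_0 = ... = a_2 = 0. Factor out: x = 2^3 · u with u = 7 a unit in ℤ_2. Expand u iteratively via a_{v+i} = u_i mod 2, u_{i+1} = (u_i − a_{v+i})/2:
  u_0 = 7;  a_3 = 1;  u_1 = (u_0 − 1)/2 = 3
  u_1 = 3;  a_4 = 1;  u_2 = (u_1 − 1)/2 = 1
Digits: (0, 0, 0, 1, 1).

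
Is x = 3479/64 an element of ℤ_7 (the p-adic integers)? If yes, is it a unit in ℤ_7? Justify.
x ∈ ℤ_7 but not a unit; v_7(x) = 2 > 0

ℤ_7 = {x ∈ ℚ_7 : v_7(x) ≥ 0} and ℤ_7^× = {x ∈ ℤ_7 : v_7(x) = 0}. Here v_7(3479/64) = v_7(num) − v_7(den) = 2; compare against these criteria.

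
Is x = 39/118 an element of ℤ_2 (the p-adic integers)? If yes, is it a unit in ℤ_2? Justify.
x ∉ ℤ_2 (v_2(x) = -1 < 0)

ℤ_2 = {x ∈ ℚ_2 : v_2(x) ≥ 0} and ℤ_2^× = {x ∈ ℤ_2 : v_2(x) = 0}. Here v_2(39/118) = v_2(num) − v_2(den) = -1; compare against these criteria.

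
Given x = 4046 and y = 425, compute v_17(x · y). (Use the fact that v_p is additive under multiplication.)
v_17(1719550) = 3

v_p(x) = 2 (factor: 4046 = 17^2 · 14); v_p(y) = 1 (factor: 425 = 17^1 · 25). Additivity: v_p(xy) = v_p(x) + v_p(y) = 2 + 1 = 3. (Direct check: xy = 1719550 = 17^3 · (350).)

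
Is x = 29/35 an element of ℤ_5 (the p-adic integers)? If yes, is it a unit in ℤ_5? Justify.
x ∉ ℤ_5 (v_5(x) = -1 < 0)

ℤ_5 = {x ∈ ℚ_5 : v_5(x) ≥ 0} and ℤ_5^× = {x ∈ ℤ_5 : v_5(x) = 0}. Here v_5(29/35) = v_5(num) − v_5(den) = -1; compare against these criteria.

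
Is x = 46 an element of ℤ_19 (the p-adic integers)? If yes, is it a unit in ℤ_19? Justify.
x ∈ ℤ_19^× (unit); v_19(x) = 0

ℤ_19 = {x ∈ ℚ_19 : v_19(x) ≥ 0} and ℤ_19^× = {x ∈ ℤ_19 : v_19(x) = 0}. Here v_19(46) = v_19(num) − v_19(den) = 0; compare against these criteria.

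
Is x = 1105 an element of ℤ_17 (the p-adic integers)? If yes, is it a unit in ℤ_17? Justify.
x ∈ ℤ_17 but not a unit; v_17(x) = 1 > 0

ℤ_17 = {x ∈ ℚ_17 : v_17(x) ≥ 0} and ℤ_17^× = {x ∈ ℤ_17 : v_17(x) = 0}. Here v_17(1105) = v_17(num) − v_17(den) = 1; compare against these criteria.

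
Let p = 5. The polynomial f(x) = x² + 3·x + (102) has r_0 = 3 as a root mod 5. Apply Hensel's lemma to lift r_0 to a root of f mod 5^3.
r_2 = 98 (mod 125)

Hensel: r_{i+1} = r_i − f(r_i)·(f′(r_i))^{-1} mod 5^{i+2}, f′(x) = 2x + 3. Iterate:
  r_0 = 3 (mod 5)
  r_1 = 23 (mod 25)
  r_2 = 98 (mod 125)
Final: r = 98 satisfies f(r) ≡ 0 mod 5^3.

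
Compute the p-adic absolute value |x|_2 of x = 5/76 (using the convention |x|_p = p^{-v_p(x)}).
|5/76|_2 = 4

Step 1 — compute v_2(x) by factoring powers of 2 out of the numerator and denominator: v_2(5/76) = -2. Step 2 — apply |x|_p = p^{-v_p(x)} = 2^{2} = 4.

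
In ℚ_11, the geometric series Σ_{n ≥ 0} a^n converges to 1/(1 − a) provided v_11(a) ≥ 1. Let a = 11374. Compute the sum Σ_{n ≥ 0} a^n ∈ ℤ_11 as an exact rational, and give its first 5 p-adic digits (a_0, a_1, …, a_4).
Σ a^n = 1/(1 − a) = -1/11373;  first 5 digits = (1, 0, 6, 8, 3)

v_11(a) = 2 ≥ 1, so the series converges in ℤ_11 to 1/(1 − a) = 1/(1 − 11374) = -1/11373. Expand this rational in ℤ_11: compute digits iteratively via d_i = x_i mod 11, x_{i+1} = (x_i − d_i)/11. The first 5 digits are (1, 0, 6, 8, 3).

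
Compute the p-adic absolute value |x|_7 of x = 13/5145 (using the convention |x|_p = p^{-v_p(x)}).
|13/5145|_7 = 343

Step 1 — compute v_7(x) by factoring powers of 7 out of the numerator and denominator: v_7(13/5145) = -3. Step 2 — apply |x|_p = p^{-v_p(x)} = 7^{3} = 343.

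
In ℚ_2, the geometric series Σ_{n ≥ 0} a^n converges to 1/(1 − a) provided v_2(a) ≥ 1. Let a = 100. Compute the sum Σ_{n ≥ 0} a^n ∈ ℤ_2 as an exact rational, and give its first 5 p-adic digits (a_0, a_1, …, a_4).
Σ a^n = 1/(1 − a) = -1/99;  first 5 digits = (1, 0, 1, 0, 1)

v_2(a) = 2 ≥ 1, so the series converges in ℤ_2 to 1/(1 − a) = 1/(1 − 100) = -1/99. Expand this rational in ℤ_2: compute digits iteratively via d_i = x_i mod 2, x_{i+1} = (x_i − d_i)/2. The first 5 digits are (1, 0, 1, 0, 1).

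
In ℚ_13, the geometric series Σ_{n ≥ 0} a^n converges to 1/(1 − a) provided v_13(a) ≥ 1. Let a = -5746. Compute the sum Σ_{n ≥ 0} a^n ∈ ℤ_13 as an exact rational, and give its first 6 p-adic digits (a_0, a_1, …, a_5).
Σ a^n = 1/(1 − a) = 1/5747;  first 6 digits = (1, 0, 5, 10, 11, 10)

v_13(a) = 2 ≥ 1, so the series converges in ℤ_13 to 1/(1 − a) = 1/(1 − (-5746)) = 1/5747. Expand this rational in ℤ_13: compute digits iteratively via d_i = x_i mod 13, x_{i+1} = (x_i − d_i)/13. The first 6 digits are (1, 0, 5, 10, 11, 10).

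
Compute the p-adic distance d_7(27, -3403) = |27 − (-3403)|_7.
d_7(27, -3403) = 1/343

Step 1 — x − y = 27 − (-3403) = 3430. Step 2 — v_7(3430) = 3 (factor: 3430 = (7^3 · 10); the sign does not affect v_p). Step 3 — |x − y|_7 = 7^{-3} = 1/343.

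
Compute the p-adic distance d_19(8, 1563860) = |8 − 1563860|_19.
d_19(8, 1563860) = 1/130321

Step 1 — x − y = 8 − 1563860 = -1563852. Step 2 — v_19(-1563852) = 4 (factor: -1563852 = −(19^4 · 12); the sign does not affect v_p). Step 3 — |x − y|_19 = 19^{-4} = 1/130321.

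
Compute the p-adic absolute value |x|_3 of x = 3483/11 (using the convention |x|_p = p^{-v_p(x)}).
|3483/11|_3 = 1/81

Step 1 — compute v_3(x) by factoring powers of 3 out of the numerator and denominator: v_3(3483/11) = 4. Step 2 — apply |x|_p = p^{-v_p(x)} = 3^{-4} = 1/81.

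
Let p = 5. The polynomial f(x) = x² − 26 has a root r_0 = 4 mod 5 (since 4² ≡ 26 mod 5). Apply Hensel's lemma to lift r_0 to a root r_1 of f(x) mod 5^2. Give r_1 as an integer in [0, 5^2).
r_1 = 24 (mod 25)

Hensel's recurrence: r_{i+1} = r_i − f(r_i)·(f′(r_i))^{-1} mod 5^{i+2}, with f′(x) = 2x. Iterate:
  r_0 = 4 (mod 5)
  r_1 = 24 (mod 25)
Final: r_1 = 24, and one checks f(r_1) ≡ 0 mod 5^2.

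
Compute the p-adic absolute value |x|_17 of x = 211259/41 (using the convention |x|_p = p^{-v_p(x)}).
|211259/41|_17 = 1/4913

Step 1 — compute v_17(x) by factoring powers of 17 out of the numerator and denominator: v_17(211259/41) = 3. Step 2 — apply |x|_p = p^{-v_p(x)} = 17^{-3} = 1/4913.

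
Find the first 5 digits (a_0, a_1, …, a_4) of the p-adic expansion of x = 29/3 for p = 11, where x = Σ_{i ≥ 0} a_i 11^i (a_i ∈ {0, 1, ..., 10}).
(a_0, …, a_4) = (6, 4, 7, 3, 7)

v_11(29/3) = 0 (numerator and denominator both coprime to 11), so x ∈ ℤ_11^×. Compute digits iteratively via a_i = x_i mod 11, x_{i+1} = (x_i − a_i)/11, with x_0 = x:
  x_0 = 29/3;  a_0 = 6;  x_1 = (x_0 − 6)/11 = 1/3
  x_1 = 1/3;  a_1 = 4;  x_2 = (x_1 − 4)/11 = -1/3
  x_2 = -1/3;  a_2 = 7;  x_3 = (x_2 − 7)/11 = -2/3
  x_3 = -2/3;  a_3 = 3;  x_4 = (x_3 − 3)/11 = -1/3
  x_4 = -1/3;  a_4 = 7;  x_5 = (x_4 − 7)/11 = -2/3
Digits: (6, 4, 7, 3, 7).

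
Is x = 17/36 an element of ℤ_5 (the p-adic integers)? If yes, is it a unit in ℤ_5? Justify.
x ∈ ℤ_5^× (unit); v_5(x) = 0

ℤ_5 = {x ∈ ℚ_5 : v_5(x) ≥ 0} and ℤ_5^× = {x ∈ ℤ_5 : v_5(x) = 0}. Here v_5(17/36) = v_5(num) − v_5(den) = 0; compare against these criteria.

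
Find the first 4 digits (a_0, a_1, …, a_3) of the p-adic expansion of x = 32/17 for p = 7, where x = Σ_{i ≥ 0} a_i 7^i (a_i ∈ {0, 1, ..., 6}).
(a_0, …, a_3) = (6, 6, 4, 3)

v_7(32/17) = 0 (numerator and denominator both coprime to 7), so x ∈ ℤ_7^×. Compute digits iteratively via a_i = x_i mod 7, x_{i+1} = (x_i − a_i)/7, with x_0 = x:
  x_0 = 32/17;  a_0 = 6;  x_1 = (x_0 − 6)/7 = -10/17
  x_1 = -10/17;  a_1 = 6;  x_2 = (x_1 − 6)/7 = -16/17
  x_2 = -16/17;  a_2 = 4;  x_3 = (x_2 − 4)/7 = -12/17
  x_3 = -12/17;  a_3 = 3;  x_4 = (x_3 − 3)/7 = -9/17
Digits: (6, 6, 4, 3).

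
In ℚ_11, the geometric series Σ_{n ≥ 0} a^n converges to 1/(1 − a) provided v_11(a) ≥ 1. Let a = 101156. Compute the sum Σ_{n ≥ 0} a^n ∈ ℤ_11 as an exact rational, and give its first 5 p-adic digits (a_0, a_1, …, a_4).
Σ a^n = 1/(1 − a) = -1/101155;  first 5 digits = (1, 0, 0, 10, 6)

v_11(a) = 3 ≥ 1, so the series converges in ℤ_11 to 1/(1 − a) = 1/(1 − 101156) = -1/101155. Expand this rational in ℤ_11: compute digits iteratively via d_i = x_i mod 11, x_{i+1} = (x_i − d_i)/11. The first 5 digits are (1, 0, 0, 10, 6).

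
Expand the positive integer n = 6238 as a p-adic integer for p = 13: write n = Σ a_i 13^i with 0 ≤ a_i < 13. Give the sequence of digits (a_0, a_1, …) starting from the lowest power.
(a_0, a_1, …) = (11, 11, 10, 2)

Repeated division by 13 gives the digits low-to-high: 6238 = 11 + 11·13^1 + 10·13^2 + 2·13^3. Digit sequence: (11, 11, 10, 2).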